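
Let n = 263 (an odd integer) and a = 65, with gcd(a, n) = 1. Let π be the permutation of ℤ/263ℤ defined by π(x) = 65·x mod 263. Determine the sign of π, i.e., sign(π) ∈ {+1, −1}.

-1

Orbit of 126 under x↦65x: [126, 37, 38, 103, 120, 173, 199]… (length divides ord_263(65)).
Decompose π into cycles: lengths [262, 1] (2 cycles, including the fixed point 0).
With 2 cycles on 263 points, sign = (−1)^{263−2} = -1.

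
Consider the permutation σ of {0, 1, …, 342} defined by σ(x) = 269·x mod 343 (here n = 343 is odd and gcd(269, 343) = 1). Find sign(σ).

-1

Orbit of 145 under x↦269x: [145, 246, 318, 135, 300, 95, 173]… (length divides ord_343(269)).
Cycle type of π: 294 + 42 + 6 + 1; total 4 cycles.
4 cycles on 343: each ℓ→(−1)^(ℓ−1), product (−1)^339 = -1.
The Jacobi symbol (269|343) = -1 (Zolotarev) agrees.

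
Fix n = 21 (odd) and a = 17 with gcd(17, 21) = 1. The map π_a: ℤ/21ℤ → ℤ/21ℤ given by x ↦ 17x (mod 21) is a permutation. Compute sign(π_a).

Trace 4: π^k(4) = [4, 5, 1, 17, 16, 20] for k=0..5.
Cycle lengths of π_17 on ℤ/21ℤ: [6, 6, 6, 2, 1]; 5 cycles in total.
n − c = 21 − 5 = 16; sign = (−1)^16 = +1.
(17|21)_J = +1 (Zolotarev's lemma cross-check).

+1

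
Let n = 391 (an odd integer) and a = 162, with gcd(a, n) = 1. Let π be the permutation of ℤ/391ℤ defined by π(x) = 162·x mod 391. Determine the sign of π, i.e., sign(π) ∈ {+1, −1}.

+1

Orbit of 208 under x↦162x: [208, 70, 1, 162, 47, 185, 254]… (length divides ord_391(162)).
Decompose π into cycles: lengths [8, 8, 8, 8, 8, 8, 8, 8, 8, 8, 8, 8, 8, 8, 8, 8, 8, 8, 8, 8, 8, 8, 8, 8, 8, 8, 8, 8, 8, 8, 8, 8, 8, 8, 8, 8, 8, 8, 8, 8, 8, 8, 8, 8, 8, 8, 1, 1, 1, 1, 1, 1, 1, 1, 1, 1, 1, 1, 1, 1, 1, 1, 1, 1, 1, 1, 1, 1, 1] (69 cycles, including the fixed point 0).
391 − 69 = 322 transpositions; sign(π) = (−1)^322 = +1.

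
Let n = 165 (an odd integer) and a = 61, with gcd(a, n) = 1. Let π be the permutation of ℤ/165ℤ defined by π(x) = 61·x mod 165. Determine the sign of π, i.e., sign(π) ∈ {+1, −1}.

-1

Start at x=76: 76 → 16 → 151 → 136 → 46 → 1 → 61 → … (one orbit).
The orbit structure of x ↦ 61x mod 165: 30 orbits of sizes [10, 10, 10, 10, 10, 10, 10, 10, 10, 10, 10, 10, 10, 10, 10, 1, 1, 1, 1, 1, 1, 1, 1, 1, 1, 1, 1, 1, 1, 1].
30 cycles on 165: each ℓ→(−1)^(ℓ−1), product (−1)^135 = -1.
Via Zolotarev, sign(π_{61}) = (61|165) = -1.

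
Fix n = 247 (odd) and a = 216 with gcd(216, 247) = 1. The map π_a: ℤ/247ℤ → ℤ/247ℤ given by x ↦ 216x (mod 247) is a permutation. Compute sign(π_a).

Start at x=77: 77 → 83 → 144 → 229 → 64 → 239 → 1 → … (one orbit).
Decompose π into cycles: lengths [12, 12, 12, 12, 12, 12, 12, 12, 12, 12, 12, 12, 12, 12, 12, 12, 12, 12, 4, 4, 4, 3, 3, 3, 3, 3, 3, 1] (28 cycles, including the fixed point 0).
28 cycles on 247: each ℓ→(−1)^(ℓ−1), product (−1)^219 = -1.
(216|247)_J = -1 (Zolotarev's lemma cross-check).

-1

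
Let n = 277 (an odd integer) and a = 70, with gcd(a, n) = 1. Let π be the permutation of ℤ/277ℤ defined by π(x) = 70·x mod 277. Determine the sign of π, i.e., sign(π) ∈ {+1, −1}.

+1

Orbit of 144 under x↦70x: [144, 108, 81, 130, 236, 177, 202]… (length divides ord_277(70)).
Decompose π into cycles: lengths [138, 138, 1] (3 cycles, including the fixed point 0).
n − c = 277 − 3 = 274; sign = (−1)^274 = +1.
(70|277)_J = +1 (Zolotarev's lemma cross-check).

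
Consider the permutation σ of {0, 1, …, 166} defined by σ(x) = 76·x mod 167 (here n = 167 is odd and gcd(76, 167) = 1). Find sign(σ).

Trace 124: π^k(124) = [124, 72, 128, 42, 19, 108, 25] for k=0..6.
3 cycles of lengths [83, 83, 1].
3 cycles on 167: each ℓ→(−1)^(ℓ−1), product (−1)^164 = +1.
The Jacobi symbol (76|167) = +1 (Zolotarev) agrees.

+1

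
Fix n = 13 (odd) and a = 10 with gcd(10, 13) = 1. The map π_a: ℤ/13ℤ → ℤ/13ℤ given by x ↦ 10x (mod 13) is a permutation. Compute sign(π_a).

+1

Start at x=10: 10 → 9 → 12 → 3 → 4 → 1 → 10 (one orbit).
π_10 has 3 disjoint cycles with lengths [6, 6, 1] on {0,…,12}.
3 cycles on 13: each ℓ→(−1)^(ℓ−1), product (−1)^10 = +1.
Zolotarev: (10|13) = +1, matching the cycle-count sign.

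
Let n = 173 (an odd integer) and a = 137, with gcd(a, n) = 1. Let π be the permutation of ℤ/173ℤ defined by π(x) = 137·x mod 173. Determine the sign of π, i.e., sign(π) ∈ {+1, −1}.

+1

Orbit of 25 under x↦137x: [25, 138, 49, 139, 13, 51, 67]… (length divides ord_173(137)).
Decompose π into cycles: lengths [86, 86, 1] (3 cycles, including the fixed point 0).
With 3 cycles on 173 points, sign = (−1)^{173−3} = +1.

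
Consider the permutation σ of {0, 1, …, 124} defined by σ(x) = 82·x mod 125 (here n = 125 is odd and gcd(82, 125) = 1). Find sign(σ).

Start at x=107: 107 → 24 → 93 → 1 → 82 → 99 → 118 → … (one orbit).
π_82 has 12 disjoint cycles with lengths [20, 20, 20, 20, 20, 4, 4, 4, 4, 4, 4, 1] on {0,…,124}.
125 − 12 = 113 transpositions; sign(π) = (−1)^113 = -1.

-1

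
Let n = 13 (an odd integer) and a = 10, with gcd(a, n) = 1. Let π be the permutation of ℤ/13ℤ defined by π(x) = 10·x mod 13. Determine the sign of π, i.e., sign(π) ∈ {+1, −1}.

+1

Orbit of 12 under x↦10x: [12, 3, 4, 1, 10, 9]… (length divides ord_13(10)).
π_10 has 3 disjoint cycles with lengths [6, 6, 1] on {0,…,12}.
sign(π) = (−1)^{n − #cycles} = (−1)^{13−3} = (−1)^10 = +1.
The Jacobi symbol (10|13) = +1 (Zolotarev) agrees.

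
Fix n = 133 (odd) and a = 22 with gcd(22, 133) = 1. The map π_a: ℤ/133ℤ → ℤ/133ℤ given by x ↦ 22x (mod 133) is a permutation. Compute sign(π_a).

Orbit of 92 under x↦22x: [92, 29, 106, 71, 99, 50, 36]… (length divides ord_133(22)).
Cycle type of π: 18×7 + 1×7; total 14 cycles.
n − c = 133 − 14 = 119; sign = (−1)^119 = -1.
(22|133)_J = -1 (Zolotarev's lemma cross-check).

-1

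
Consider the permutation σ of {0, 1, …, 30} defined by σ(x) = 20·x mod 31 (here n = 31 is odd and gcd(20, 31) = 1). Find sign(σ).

Orbit of 18 under x↦20x: [18, 19, 8, 5, 7, 16, 10]… (length divides ord_31(20)).
Cycle type of π: 15×2 + 1; total 3 cycles.
31 − 3 = 28 transpositions; sign(π) = (−1)^28 = +1.
Zolotarev: (20|31) = +1, matching the cycle-count sign.

+1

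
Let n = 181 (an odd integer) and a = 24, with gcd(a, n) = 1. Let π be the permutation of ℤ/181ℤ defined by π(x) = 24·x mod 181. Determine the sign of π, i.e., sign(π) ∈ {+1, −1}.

-1

Orbit of 80 under x↦24x: [80, 110, 106, 10, 59, 149, 137]… (length divides ord_181(24)).
π_24 has 2 disjoint cycles with lengths [180, 1] on {0,…,180}.
181 − 2 = 179 transpositions; sign(π) = (−1)^179 = -1.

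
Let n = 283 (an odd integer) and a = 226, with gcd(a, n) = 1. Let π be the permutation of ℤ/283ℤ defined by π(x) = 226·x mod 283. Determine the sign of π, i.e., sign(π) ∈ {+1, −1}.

-1

Orbit of 189 under x↦226x: [189, 264, 234, 246, 128, 62, 145]… (length divides ord_283(226)).
Decompose π into cycles: lengths [282, 1] (2 cycles, including the fixed point 0).
n − c = 283 − 2 = 281; sign = (−1)^281 = -1.
Via Zolotarev, sign(π_{226}) = (226|283) = -1.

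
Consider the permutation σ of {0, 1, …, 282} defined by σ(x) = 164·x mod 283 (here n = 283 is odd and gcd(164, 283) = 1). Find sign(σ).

Orbit of 157 under x↦164x: [157, 278, 29, 228, 36, 244, 113]… (length divides ord_283(164)).
π_164 has 3 disjoint cycles with lengths [141, 141, 1] on {0,…,282}.
sign(π) = (−1)^{n − #cycles} = (−1)^{283−3} = (−1)^280 = +1.

+1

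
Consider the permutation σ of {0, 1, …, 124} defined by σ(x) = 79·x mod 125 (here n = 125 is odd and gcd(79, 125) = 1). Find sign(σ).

+1

Start at x=104: 104 → 91 → 64 → 56 → 49 → 121 → 59 → … (one orbit).
7 cycles of lengths [50, 50, 10, 10, 2, 2, 1].
125 − 7 = 118 transpositions; sign(π) = (−1)^118 = +1.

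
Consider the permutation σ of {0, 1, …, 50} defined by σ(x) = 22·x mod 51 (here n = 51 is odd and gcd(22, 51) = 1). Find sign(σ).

Orbit of 16 under x↦22x: [16, 46, 43, 28, 4, 37, 49]… (length divides ord_51(22)).
Cycle type of π: 16×3 + 1×3; total 6 cycles.
Σ(ℓ_i−1) = 51−6 = 45; sign = (−1)^45 = -1.
The Jacobi symbol (22|51) = -1 (Zolotarev) agrees.

-1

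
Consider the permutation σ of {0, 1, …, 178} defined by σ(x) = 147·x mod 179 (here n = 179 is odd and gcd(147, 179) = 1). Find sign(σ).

Orbit of 67 under x↦147x: [67, 4, 51, 158, 135, 155, 52]… (length divides ord_179(147)).
The orbit structure of x ↦ 147x mod 179: 3 orbits of sizes [89, 89, 1].
3 cycles on 179: each ℓ→(−1)^(ℓ−1), product (−1)^176 = +1.

+1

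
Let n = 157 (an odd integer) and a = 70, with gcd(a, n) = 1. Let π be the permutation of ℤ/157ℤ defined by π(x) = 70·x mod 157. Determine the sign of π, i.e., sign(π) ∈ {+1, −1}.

-1

Trace 92: π^k(92) = [92, 3, 53, 99, 22, 127, 98] for k=0..6.
2 cycles of lengths [156, 1].
2 cycles on 157: each ℓ→(−1)^(ℓ−1), product (−1)^155 = -1.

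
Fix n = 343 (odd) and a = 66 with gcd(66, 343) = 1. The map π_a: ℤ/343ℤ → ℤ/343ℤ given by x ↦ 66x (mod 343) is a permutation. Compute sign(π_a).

-1

Start at x=209: 209 → 74 → 82 → 267 → 129 → 282 → 90 → … (one orbit).
Cycle lengths of π_66 on ℤ/343ℤ: [294, 42, 6, 1]; 4 cycles in total.
n − c = 343 − 4 = 339; sign = (−1)^339 = -1.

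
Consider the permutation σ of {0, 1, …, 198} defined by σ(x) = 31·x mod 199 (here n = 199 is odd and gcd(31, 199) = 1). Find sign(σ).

Orbit of 160 under x↦31x: [160, 184, 132, 112, 89, 172, 158]… (length divides ord_199(31)).
Cycle type of π: 99×2 + 1; total 3 cycles.
3 cycles on 199: each ℓ→(−1)^(ℓ−1), product (−1)^196 = +1.

+1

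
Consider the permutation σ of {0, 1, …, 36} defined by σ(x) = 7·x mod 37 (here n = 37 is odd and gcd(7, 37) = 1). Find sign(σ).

+1

Start at x=10: 10 → 33 → 9 → 26 → 34 → 16 → 1 → … (one orbit).
Cycle type of π: 9×4 + 1; total 5 cycles.
sign(π) = (−1)^{n − #cycles} = (−1)^{37−5} = (−1)^32 = +1.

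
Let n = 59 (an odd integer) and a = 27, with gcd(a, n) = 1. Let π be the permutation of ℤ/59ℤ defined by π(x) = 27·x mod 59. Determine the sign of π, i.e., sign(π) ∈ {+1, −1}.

Start at x=12: 12 → 29 → 16 → 19 → 41 → 45 → 35 → … (one orbit).
Decompose π into cycles: lengths [29, 29, 1] (3 cycles, including the fixed point 0).
sign(π) = (−1)^{n − #cycles} = (−1)^{59−3} = (−1)^56 = +1.

+1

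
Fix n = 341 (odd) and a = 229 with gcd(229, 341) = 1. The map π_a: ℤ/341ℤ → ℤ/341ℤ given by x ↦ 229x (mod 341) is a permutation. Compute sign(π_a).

-1

Trace 174: π^k(174) = [174, 290, 256, 313, 67, 339, 224] for k=0..6.
π_229 has 14 disjoint cycles with lengths [30, 30, 30, 30, 30, 30, 30, 30, 30, 30, 30, 5, 5, 1] on {0,…,340}.
14 cycles on 341: each ℓ→(−1)^(ℓ−1), product (−1)^327 = -1.
Zolotarev: (229|341) = -1, matching the cycle-count sign.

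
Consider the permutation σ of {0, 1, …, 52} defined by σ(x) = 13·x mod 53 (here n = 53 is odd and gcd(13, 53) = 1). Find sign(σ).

+1

Start at x=42: 42 → 16 → 49 → 1 → 13 → 10 → 24 → … (one orbit).
π_13 has 5 disjoint cycles with lengths [13, 13, 13, 13, 1] on {0,…,52}.
With 5 cycles on 53 points, sign = (−1)^{53−5} = +1.
Via Zolotarev, sign(π_{13}) = (13|53) = +1.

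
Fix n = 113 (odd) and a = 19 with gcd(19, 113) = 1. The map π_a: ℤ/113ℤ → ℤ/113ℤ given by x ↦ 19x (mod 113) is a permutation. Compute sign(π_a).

-1

Start at x=75: 75 → 69 → 68 → 49 → 27 → 61 → 29 → … (one orbit).
Decompose π into cycles: lengths [112, 1] (2 cycles, including the fixed point 0).
2 cycles on 113: each ℓ→(−1)^(ℓ−1), product (−1)^111 = -1.
The Jacobi symbol (19|113) = -1 (Zolotarev) agrees.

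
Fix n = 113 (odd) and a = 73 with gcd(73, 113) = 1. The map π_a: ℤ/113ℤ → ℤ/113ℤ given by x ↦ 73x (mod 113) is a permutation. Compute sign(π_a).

Trace 40: π^k(40) = [40, 95, 42, 15, 78, 44, 48] for k=0..6.
Cycle lengths of π_73 on ℤ/113ℤ: [16, 16, 16, 16, 16, 16, 16, 1]; 8 cycles in total.
113 − 8 = 105 transpositions; sign(π) = (−1)^105 = -1.

-1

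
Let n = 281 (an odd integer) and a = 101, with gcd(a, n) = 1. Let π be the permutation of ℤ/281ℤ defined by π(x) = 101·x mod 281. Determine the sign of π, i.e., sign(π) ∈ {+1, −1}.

+1

Trace 256: π^k(256) = [256, 4, 123, 59, 58, 238, 153] for k=0..6.
Decompose π into cycles: lengths [35, 35, 35, 35, 35, 35, 35, 35, 1] (9 cycles, including the fixed point 0).
sign(π) = (−1)^{n − #cycles} = (−1)^{281−9} = (−1)^272 = +1.
The Jacobi symbol (101|281) = +1 (Zolotarev) agrees.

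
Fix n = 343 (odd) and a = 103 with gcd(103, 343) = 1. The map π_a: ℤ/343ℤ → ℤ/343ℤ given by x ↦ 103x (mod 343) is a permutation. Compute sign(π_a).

-1

Start at x=95: 95 → 181 → 121 → 115 → 183 → 327 → 67 → … (one orbit).
4 cycles of lengths [294, 42, 6, 1].
343 − 4 = 339 transpositions; sign(π) = (−1)^339 = -1.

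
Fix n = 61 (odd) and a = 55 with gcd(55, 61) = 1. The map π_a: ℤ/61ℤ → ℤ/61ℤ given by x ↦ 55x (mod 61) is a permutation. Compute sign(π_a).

-1

Orbit of 7 under x↦55x: [7, 19, 8, 13, 44, 41, 59]… (length divides ord_61(55)).
Cycle type of π: 60 + 1; total 2 cycles.
sign(π) = (−1)^{n − #cycles} = (−1)^{61−2} = (−1)^59 = -1.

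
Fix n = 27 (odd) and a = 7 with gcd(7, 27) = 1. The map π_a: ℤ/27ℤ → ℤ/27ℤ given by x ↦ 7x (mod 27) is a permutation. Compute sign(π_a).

+1

Start at x=10: 10 → 16 → 4 → 1 → 7 → 22 → 19 → … (one orbit).
The orbit structure of x ↦ 7x mod 27: 7 orbits of sizes [9, 9, 3, 3, 1, 1, 1].
7 cycles on 27: each ℓ→(−1)^(ℓ−1), product (−1)^20 = +1.
Check: (7/27) = +1 by Zolotarev.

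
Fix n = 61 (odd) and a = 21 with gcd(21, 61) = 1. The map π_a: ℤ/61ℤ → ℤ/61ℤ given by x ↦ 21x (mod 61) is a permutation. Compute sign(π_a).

Orbit of 14 under x↦21x: [14, 50, 13, 29, 60, 40, 47]… (length divides ord_61(21)).
Cycle lengths of π_21 on ℤ/61ℤ: [12, 12, 12, 12, 12, 1]; 6 cycles in total.
Σ(ℓ_i−1) = 61−6 = 55; sign = (−1)^55 = -1.

-1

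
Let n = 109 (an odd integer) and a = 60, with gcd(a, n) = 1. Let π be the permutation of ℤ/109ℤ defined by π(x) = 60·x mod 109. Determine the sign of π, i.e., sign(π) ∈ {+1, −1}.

+1

Orbit of 16 under x↦60x: [16, 88, 48, 46, 35, 29, 105]… (length divides ord_109(60)).
Cycle lengths of π_60 on ℤ/109ℤ: [54, 54, 1]; 3 cycles in total.
3 cycles on 109: each ℓ→(−1)^(ℓ−1), product (−1)^106 = +1.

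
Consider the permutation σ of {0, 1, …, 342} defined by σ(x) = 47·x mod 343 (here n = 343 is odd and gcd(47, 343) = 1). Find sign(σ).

Trace 104: π^k(104) = [104, 86, 269, 295, 145, 298, 286] for k=0..6.
Cycle type of π: 294 + 42 + 6 + 1; total 4 cycles.
n − c = 343 − 4 = 339; sign = (−1)^339 = -1.
The Jacobi symbol (47|343) = -1 (Zolotarev) agrees.

-1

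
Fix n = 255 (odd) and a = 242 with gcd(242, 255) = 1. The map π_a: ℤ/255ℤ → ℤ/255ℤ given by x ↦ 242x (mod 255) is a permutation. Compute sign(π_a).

+1

Trace 169: π^k(169) = [169, 98, 1, 242] for k=0..3.
65 cycles of lengths [4, 4, 4, 4, 4, 4, 4, 4, 4, 4, 4, 4, 4, 4, 4, 4, 4, 4, 4, 4, 4, 4, 4, 4, 4, 4, 4, 4, 4, 4, 4, 4, 4, 4, 4, 4, 4, 4, 4, 4, 4, 4, 4, 4, 4, 4, 4, 4, 4, 4, 4, 4, 4, 4, 4, 4, 4, 4, 4, 4, 4, 4, 4, 2, 1].
255 − 65 = 190 transpositions; sign(π) = (−1)^190 = +1.
Zolotarev: (242|255) = +1, matching the cycle-count sign.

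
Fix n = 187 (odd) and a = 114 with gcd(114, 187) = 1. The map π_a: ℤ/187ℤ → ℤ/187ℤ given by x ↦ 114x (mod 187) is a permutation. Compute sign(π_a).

Orbit of 4 under x↦114x: [4, 82, 185, 146, 1, 114, 93]… (length divides ord_187(114)).
The orbit structure of x ↦ 114x mod 187: 6 orbits of sizes [80, 80, 16, 5, 5, 1].
187 − 6 = 181 transpositions; sign(π) = (−1)^181 = -1.

-1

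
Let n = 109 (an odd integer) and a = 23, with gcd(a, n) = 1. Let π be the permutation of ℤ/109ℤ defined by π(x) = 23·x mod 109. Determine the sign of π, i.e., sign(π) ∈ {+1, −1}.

-1

Trace 55: π^k(55) = [55, 66, 101, 34, 19, 1, 23] for k=0..6.
Cycle type of π: 36×3 + 1; total 4 cycles.
109 − 4 = 105 transpositions; sign(π) = (−1)^105 = -1.
Zolotarev: (23|109) = -1, matching the cycle-count sign.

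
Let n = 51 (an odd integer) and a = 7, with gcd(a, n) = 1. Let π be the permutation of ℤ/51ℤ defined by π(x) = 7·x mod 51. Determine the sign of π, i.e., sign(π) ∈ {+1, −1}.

-1

Orbit of 4 under x↦7x: [4, 28, 43, 46, 16, 10, 19]… (length divides ord_51(7)).
Decompose π into cycles: lengths [16, 16, 16, 1, 1, 1] (6 cycles, including the fixed point 0).
6 cycles on 51: each ℓ→(−1)^(ℓ−1), product (−1)^45 = -1.
The Jacobi symbol (7|51) = -1 (Zolotarev) agrees.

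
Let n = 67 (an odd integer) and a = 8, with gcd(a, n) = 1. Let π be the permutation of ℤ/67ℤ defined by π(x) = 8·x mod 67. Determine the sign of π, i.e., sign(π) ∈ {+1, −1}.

Trace 52: π^k(52) = [52, 14, 45, 25, 66, 59, 3] for k=0..6.
π_8 has 4 disjoint cycles with lengths [22, 22, 22, 1] on {0,…,66}.
4 cycles on 67: each ℓ→(−1)^(ℓ−1), product (−1)^63 = -1.
(8|67)_J = -1 (Zolotarev's lemma cross-check).

-1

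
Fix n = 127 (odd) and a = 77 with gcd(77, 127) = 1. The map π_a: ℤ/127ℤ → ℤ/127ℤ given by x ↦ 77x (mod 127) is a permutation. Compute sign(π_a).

Start at x=33: 33 → 1 → 77 → 87 → 95 → 76 → 10 → … (one orbit).
π_77 has 4 disjoint cycles with lengths [42, 42, 42, 1] on {0,…,126}.
Σ(ℓ_i−1) = 127−4 = 123; sign = (−1)^123 = -1.

-1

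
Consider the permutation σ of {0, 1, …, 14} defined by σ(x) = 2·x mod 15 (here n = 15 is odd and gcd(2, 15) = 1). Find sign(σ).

Trace 1: π^k(1) = [1, 2, 4, 8] for k=0..3.
Decompose π into cycles: lengths [4, 4, 4, 2, 1] (5 cycles, including the fixed point 0).
Σ(ℓ_i−1) = 15−5 = 10; sign = (−1)^10 = +1.
Via Zolotarev, sign(π_{2}) = (2|15) = +1.

+1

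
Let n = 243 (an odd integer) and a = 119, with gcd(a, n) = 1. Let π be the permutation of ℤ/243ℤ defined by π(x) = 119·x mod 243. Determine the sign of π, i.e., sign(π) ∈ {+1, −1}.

Orbit of 8 under x↦119x: [8, 223, 50, 118, 191, 130, 161]… (length divides ord_243(119)).
Decompose π into cycles: lengths [162, 54, 18, 6, 2, 1] (6 cycles, including the fixed point 0).
243 − 6 = 237 transpositions; sign(π) = (−1)^237 = -1.
Zolotarev: (119|243) = -1, matching the cycle-count sign.

-1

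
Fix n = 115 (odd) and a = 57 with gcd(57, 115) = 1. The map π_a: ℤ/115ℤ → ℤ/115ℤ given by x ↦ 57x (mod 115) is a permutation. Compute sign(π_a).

+1

Start at x=59: 59 → 28 → 101 → 7 → 54 → 88 → 71 → … (one orbit).
The orbit structure of x ↦ 57x mod 115: 5 orbits of sizes [44, 44, 22, 4, 1].
115 − 5 = 110 transpositions; sign(π) = (−1)^110 = +1.
The Jacobi symbol (57|115) = +1 (Zolotarev) agrees.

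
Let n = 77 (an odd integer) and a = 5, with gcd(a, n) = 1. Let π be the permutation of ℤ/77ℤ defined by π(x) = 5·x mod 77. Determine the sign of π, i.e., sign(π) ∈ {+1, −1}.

-1

Orbit of 47 under x↦5x: [47, 4, 20, 23, 38, 36, 26]… (length divides ord_77(5)).
Cycle type of π: 30×2 + 6 + 5×2 + 1; total 6 cycles.
Σ(ℓ_i−1) = 77−6 = 71; sign = (−1)^71 = -1.
(5|77)_J = -1 (Zolotarev's lemma cross-check).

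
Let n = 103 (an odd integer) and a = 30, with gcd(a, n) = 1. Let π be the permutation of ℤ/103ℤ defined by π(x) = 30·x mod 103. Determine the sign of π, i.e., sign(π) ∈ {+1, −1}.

Orbit of 64 under x↦30x: [64, 66, 23, 72, 100, 13, 81]… (length divides ord_103(30)).
Cycle type of π: 17×6 + 1; total 7 cycles.
n − c = 103 − 7 = 96; sign = (−1)^96 = +1.

+1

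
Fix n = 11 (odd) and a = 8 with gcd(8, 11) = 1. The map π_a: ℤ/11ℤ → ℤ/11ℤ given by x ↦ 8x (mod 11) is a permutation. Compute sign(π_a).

Start at x=9: 9 → 6 → 4 → 10 → 3 → 2 → 5 → … (one orbit).
Decompose π into cycles: lengths [10, 1] (2 cycles, including the fixed point 0).
Σ(ℓ_i−1) = 11−2 = 9; sign = (−1)^9 = -1.
Via Zolotarev, sign(π_{8}) = (8|11) = -1.

-1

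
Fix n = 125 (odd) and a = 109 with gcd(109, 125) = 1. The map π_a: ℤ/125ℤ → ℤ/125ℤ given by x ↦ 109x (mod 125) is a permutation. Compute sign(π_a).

+1

Start at x=116: 116 → 19 → 71 → 114 → 51 → 59 → 56 → … (one orbit).
Cycle type of π: 50×2 + 10×2 + 2×2 + 1; total 7 cycles.
sign(π) = (−1)^{n − #cycles} = (−1)^{125−7} = (−1)^118 = +1.
The Jacobi symbol (109|125) = +1 (Zolotarev) agrees.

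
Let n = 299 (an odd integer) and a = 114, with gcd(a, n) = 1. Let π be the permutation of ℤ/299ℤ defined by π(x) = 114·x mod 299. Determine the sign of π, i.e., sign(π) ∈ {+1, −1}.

Orbit of 160 under x↦114x: [160, 1, 114, 139, 298, 185]… (length divides ord_299(114)).
58 cycles of lengths [6, 6, 6, 6, 6, 6, 6, 6, 6, 6, 6, 6, 6, 6, 6, 6, 6, 6, 6, 6, 6, 6, 6, 6, 6, 6, 6, 6, 6, 6, 6, 6, 6, 6, 6, 6, 6, 6, 6, 6, 6, 6, 6, 6, 6, 6, 2, 2, 2, 2, 2, 2, 2, 2, 2, 2, 2, 1].
n − c = 299 − 58 = 241; sign = (−1)^241 = -1.

-1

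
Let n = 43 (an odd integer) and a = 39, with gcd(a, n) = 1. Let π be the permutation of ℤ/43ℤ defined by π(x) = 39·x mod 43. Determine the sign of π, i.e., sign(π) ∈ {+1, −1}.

-1

Orbit of 8 under x↦39x: [8, 11, 42, 4, 27, 21, 2]… (length divides ord_43(39)).
Decompose π into cycles: lengths [14, 14, 14, 1] (4 cycles, including the fixed point 0).
Σ(ℓ_i−1) = 43−4 = 39; sign = (−1)^39 = -1.
(39|43)_J = -1 (Zolotarev's lemma cross-check).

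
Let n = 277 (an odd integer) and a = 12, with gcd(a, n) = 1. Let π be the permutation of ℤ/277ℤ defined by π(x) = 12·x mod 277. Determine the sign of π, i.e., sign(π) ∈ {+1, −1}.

+1

Orbit of 90 under x↦12x: [90, 249, 218, 123, 91, 261, 85]… (length divides ord_277(12)).
3 cycles of lengths [138, 138, 1].
With 3 cycles on 277 points, sign = (−1)^{277−3} = +1.
Via Zolotarev, sign(π_{12}) = (12|277) = +1.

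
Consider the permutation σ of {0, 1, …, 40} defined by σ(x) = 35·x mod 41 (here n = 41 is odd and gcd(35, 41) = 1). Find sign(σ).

-1

Start at x=34: 34 → 1 → 35 → 36 → 30 → 25 → 14 → … (one orbit).
Cycle type of π: 40 + 1; total 2 cycles.
41 − 2 = 39 transpositions; sign(π) = (−1)^39 = -1.
Zolotarev: (35|41) = -1, matching the cycle-count sign.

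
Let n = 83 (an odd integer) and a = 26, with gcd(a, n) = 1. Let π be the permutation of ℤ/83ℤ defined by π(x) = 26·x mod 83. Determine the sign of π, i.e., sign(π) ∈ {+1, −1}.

Orbit of 75 under x↦26x: [75, 41, 70, 77, 10, 11, 37]… (length divides ord_83(26)).
Cycle type of π: 41×2 + 1; total 3 cycles.
n − c = 83 − 3 = 80; sign = (−1)^80 = +1.

+1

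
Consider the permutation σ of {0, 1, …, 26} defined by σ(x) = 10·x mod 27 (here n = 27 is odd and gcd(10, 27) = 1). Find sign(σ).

+1

Orbit of 19 under x↦10x: [19, 1, 10]… (length divides ord_27(10)).
Cycle lengths of π_10 on ℤ/27ℤ: [3, 3, 3, 3, 3, 3, 1, 1, 1, 1, 1, 1, 1, 1, 1]; 15 cycles in total.
Σ(ℓ_i−1) = 27−15 = 12; sign = (−1)^12 = +1.
Via Zolotarev, sign(π_{10}) = (10|27) = +1.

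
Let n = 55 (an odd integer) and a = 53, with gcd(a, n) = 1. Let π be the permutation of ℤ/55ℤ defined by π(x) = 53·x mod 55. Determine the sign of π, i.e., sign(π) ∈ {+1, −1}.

Start at x=9: 9 → 37 → 36 → 38 → 34 → 42 → 26 → … (one orbit).
π_53 has 6 disjoint cycles with lengths [20, 20, 5, 5, 4, 1] on {0,…,54}.
Σ(ℓ_i−1) = 55−6 = 49; sign = (−1)^49 = -1.
Check: (53/55) = -1 by Zolotarev.

-1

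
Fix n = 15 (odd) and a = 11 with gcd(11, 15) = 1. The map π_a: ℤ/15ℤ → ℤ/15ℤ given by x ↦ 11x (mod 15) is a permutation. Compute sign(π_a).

-1

Start at x=11: 11 → 1 → 11 (one orbit).
Cycle type of π: 2×5 + 1×5; total 10 cycles.
n − c = 15 − 10 = 5; sign = (−1)^5 = -1.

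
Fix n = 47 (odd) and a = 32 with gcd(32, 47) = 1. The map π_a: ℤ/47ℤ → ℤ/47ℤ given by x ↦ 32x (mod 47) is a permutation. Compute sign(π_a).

Trace 34: π^k(34) = [34, 7, 36, 24, 16, 42, 28] for k=0..6.
π_32 has 3 disjoint cycles with lengths [23, 23, 1] on {0,…,46}.
n − c = 47 − 3 = 44; sign = (−1)^44 = +1.
Check: (32/47) = +1 by Zolotarev.

+1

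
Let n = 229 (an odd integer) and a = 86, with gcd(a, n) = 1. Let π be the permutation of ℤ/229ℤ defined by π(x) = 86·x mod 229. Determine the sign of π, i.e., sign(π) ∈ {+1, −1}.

Trace 106: π^k(106) = [106, 185, 109, 214, 84, 125, 216] for k=0..6.
The orbit structure of x ↦ 86x mod 229: 4 orbits of sizes [76, 76, 76, 1].
sign(π) = (−1)^{n − #cycles} = (−1)^{229−4} = (−1)^225 = -1.
(86|229)_J = -1 (Zolotarev's lemma cross-check).

-1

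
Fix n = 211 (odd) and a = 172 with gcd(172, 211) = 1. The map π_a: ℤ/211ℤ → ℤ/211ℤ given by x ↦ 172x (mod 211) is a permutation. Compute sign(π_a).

+1

Trace 54: π^k(54) = [54, 4, 55, 176, 99, 148, 136] for k=0..6.
The orbit structure of x ↦ 172x mod 211: 3 orbits of sizes [105, 105, 1].
sign(π) = (−1)^{n − #cycles} = (−1)^{211−3} = (−1)^208 = +1.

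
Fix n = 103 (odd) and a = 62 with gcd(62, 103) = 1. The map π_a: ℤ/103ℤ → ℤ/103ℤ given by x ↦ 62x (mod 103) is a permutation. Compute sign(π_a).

Start at x=38: 38 → 90 → 18 → 86 → 79 → 57 → 32 → … (one orbit).
Cycle type of π: 102 + 1; total 2 cycles.
sign(π) = (−1)^{n − #cycles} = (−1)^{103−2} = (−1)^101 = -1.

-1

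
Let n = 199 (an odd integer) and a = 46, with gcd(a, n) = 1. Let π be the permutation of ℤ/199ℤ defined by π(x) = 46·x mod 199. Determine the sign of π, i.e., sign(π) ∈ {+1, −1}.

Trace 62: π^k(62) = [62, 66, 51, 157, 58, 81, 144] for k=0..6.
The orbit structure of x ↦ 46x mod 199: 3 orbits of sizes [99, 99, 1].
sign(π) = (−1)^{n − #cycles} = (−1)^{199−3} = (−1)^196 = +1.
Zolotarev: (46|199) = +1, matching the cycle-count sign.

+1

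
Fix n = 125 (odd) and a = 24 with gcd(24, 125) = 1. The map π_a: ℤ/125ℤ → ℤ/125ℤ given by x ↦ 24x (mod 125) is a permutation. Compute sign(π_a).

Orbit of 99 under x↦24x: [99, 1, 24, 76, 74, 26, 124]… (length divides ord_125(24)).
π_24 has 23 disjoint cycles with lengths [10, 10, 10, 10, 10, 10, 10, 10, 10, 10, 2, 2, 2, 2, 2, 2, 2, 2, 2, 2, 2, 2, 1] on {0,…,124}.
With 23 cycles on 125 points, sign = (−1)^{125−23} = +1.
Via Zolotarev, sign(π_{24}) = (24|125) = +1.

+1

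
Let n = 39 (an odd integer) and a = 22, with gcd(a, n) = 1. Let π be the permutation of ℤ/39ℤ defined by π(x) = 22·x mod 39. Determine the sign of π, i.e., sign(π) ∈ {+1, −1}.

Orbit of 22 under x↦22x: [22, 16, 1]… (length divides ord_39(22)).
The orbit structure of x ↦ 22x mod 39: 15 orbits of sizes [3, 3, 3, 3, 3, 3, 3, 3, 3, 3, 3, 3, 1, 1, 1].
sign(π) = (−1)^{n − #cycles} = (−1)^{39−15} = (−1)^24 = +1.

+1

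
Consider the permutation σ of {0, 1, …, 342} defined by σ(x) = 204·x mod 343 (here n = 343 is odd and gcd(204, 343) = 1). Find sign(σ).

Start at x=253: 253 → 162 → 120 → 127 → 183 → 288 → 99 → … (one orbit).
Decompose π into cycles: lengths [49, 49, 49, 49, 49, 49, 7, 7, 7, 7, 7, 7, 1, 1, 1, 1, 1, 1, 1] (19 cycles, including the fixed point 0).
sign(π) = (−1)^{n − #cycles} = (−1)^{343−19} = (−1)^324 = +1.

+1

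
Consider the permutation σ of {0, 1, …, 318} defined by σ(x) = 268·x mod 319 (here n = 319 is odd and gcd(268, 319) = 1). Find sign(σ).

+1

Start at x=23: 23 → 103 → 170 → 262 → 36 → 78 → 169 → … (one orbit).
15 cycles of lengths [35, 35, 35, 35, 35, 35, 35, 35, 7, 7, 7, 7, 5, 5, 1].
n − c = 319 − 15 = 304; sign = (−1)^304 = +1.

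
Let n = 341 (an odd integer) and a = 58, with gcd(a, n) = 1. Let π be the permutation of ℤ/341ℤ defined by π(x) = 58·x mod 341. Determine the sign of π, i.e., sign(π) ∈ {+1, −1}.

Trace 108: π^k(108) = [108, 126, 147, 1, 58, 295, 60] for k=0..6.
Decompose π into cycles: lengths [10, 10, 10, 10, 10, 10, 10, 10, 10, 10, 10, 10, 10, 10, 10, 10, 10, 10, 10, 10, 10, 10, 10, 10, 10, 10, 10, 10, 10, 10, 10, 10, 10, 5, 5, 1] (36 cycles, including the fixed point 0).
n − c = 341 − 36 = 305; sign = (−1)^305 = -1.
The Jacobi symbol (58|341) = -1 (Zolotarev) agrees.

-1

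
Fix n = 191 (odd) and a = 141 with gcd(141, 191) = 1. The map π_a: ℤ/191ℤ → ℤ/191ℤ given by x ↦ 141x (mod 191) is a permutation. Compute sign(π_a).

Orbit of 63 under x↦141x: [63, 97, 116, 121, 62, 147, 99]… (length divides ord_191(141)).
Decompose π into cycles: lengths [190, 1] (2 cycles, including the fixed point 0).
Σ(ℓ_i−1) = 191−2 = 189; sign = (−1)^189 = -1.
Check: (141/191) = -1 by Zolotarev.

-1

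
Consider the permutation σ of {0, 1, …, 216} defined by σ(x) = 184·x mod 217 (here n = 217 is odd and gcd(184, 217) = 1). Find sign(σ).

Trace 23: π^k(23) = [23, 109, 92, 2, 151, 8, 170] for k=0..6.
Cycle lengths of π_184 on ℤ/217ℤ: [30, 30, 30, 30, 30, 30, 10, 10, 10, 3, 3, 1]; 12 cycles in total.
n − c = 217 − 12 = 205; sign = (−1)^205 = -1.
The Jacobi symbol (184|217) = -1 (Zolotarev) agrees.

-1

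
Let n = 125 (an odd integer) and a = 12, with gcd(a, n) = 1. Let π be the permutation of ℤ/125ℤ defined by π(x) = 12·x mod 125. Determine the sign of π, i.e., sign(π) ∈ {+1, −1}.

-1

Orbit of 94 under x↦12x: [94, 3, 36, 57, 59, 83, 121]… (length divides ord_125(12)).
π_12 has 4 disjoint cycles with lengths [100, 20, 4, 1] on {0,…,124}.
125 − 4 = 121 transpositions; sign(π) = (−1)^121 = -1.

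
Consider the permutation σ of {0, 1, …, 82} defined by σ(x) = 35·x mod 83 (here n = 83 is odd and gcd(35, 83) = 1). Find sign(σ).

-1

Trace 73: π^k(73) = [73, 65, 34, 28, 67, 21, 71] for k=0..6.
Cycle type of π: 82 + 1; total 2 cycles.
83 − 2 = 81 transpositions; sign(π) = (−1)^81 = -1.
Zolotarev: (35|83) = -1, matching the cycle-count sign.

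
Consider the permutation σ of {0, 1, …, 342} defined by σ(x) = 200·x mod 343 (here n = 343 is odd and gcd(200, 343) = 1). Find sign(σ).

+1

Start at x=288: 288 → 319 → 2 → 57 → 81 → 79 → 22 → … (one orbit).
Cycle lengths of π_200 on ℤ/343ℤ: [147, 147, 21, 21, 3, 3, 1]; 7 cycles in total.
Σ(ℓ_i−1) = 343−7 = 336; sign = (−1)^336 = +1.
Via Zolotarev, sign(π_{200}) = (200|343) = +1.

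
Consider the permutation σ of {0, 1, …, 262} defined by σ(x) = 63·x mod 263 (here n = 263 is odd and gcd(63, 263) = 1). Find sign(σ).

-1

Orbit of 139 under x↦63x: [139, 78, 180, 31, 112, 218, 58]… (length divides ord_263(63)).
The orbit structure of x ↦ 63x mod 263: 2 orbits of sizes [262, 1].
2 cycles on 263: each ℓ→(−1)^(ℓ−1), product (−1)^261 = -1.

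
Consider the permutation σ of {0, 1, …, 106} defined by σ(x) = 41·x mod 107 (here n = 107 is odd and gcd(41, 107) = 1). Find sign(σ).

Trace 64: π^k(64) = [64, 56, 49, 83, 86, 102, 9] for k=0..6.
Cycle type of π: 53×2 + 1; total 3 cycles.
n − c = 107 − 3 = 104; sign = (−1)^104 = +1.
Check: (41/107) = +1 by Zolotarev.

+1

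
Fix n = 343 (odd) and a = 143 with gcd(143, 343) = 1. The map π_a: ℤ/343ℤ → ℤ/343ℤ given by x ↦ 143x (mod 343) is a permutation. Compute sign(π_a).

-1

Orbit of 178 under x↦143x: [178, 72, 6, 172, 243, 106, 66]… (length divides ord_343(143)).
4 cycles of lengths [294, 42, 6, 1].
Σ(ℓ_i−1) = 343−4 = 339; sign = (−1)^339 = -1.
The Jacobi symbol (143|343) = -1 (Zolotarev) agrees.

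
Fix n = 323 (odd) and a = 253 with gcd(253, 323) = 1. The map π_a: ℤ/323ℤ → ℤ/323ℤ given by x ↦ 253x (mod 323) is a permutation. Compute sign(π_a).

Trace 104: π^k(104) = [104, 149, 229, 120, 321, 140, 213] for k=0..6.
Cycle lengths of π_253 on ℤ/323ℤ: [72, 72, 72, 72, 9, 9, 8, 8, 1]; 9 cycles in total.
sign(π) = (−1)^{n − #cycles} = (−1)^{323−9} = (−1)^314 = +1.
Check: (253/323) = +1 by Zolotarev.

+1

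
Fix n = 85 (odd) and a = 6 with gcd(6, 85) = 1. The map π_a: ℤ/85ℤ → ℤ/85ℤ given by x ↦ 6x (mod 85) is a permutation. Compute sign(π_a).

Start at x=36: 36 → 46 → 21 → 41 → 76 → 31 → 16 → … (one orbit).
π_6 has 10 disjoint cycles with lengths [16, 16, 16, 16, 16, 1, 1, 1, 1, 1] on {0,…,84}.
10 cycles on 85: each ℓ→(−1)^(ℓ−1), product (−1)^75 = -1.
Check: (6/85) = -1 by Zolotarev.

-1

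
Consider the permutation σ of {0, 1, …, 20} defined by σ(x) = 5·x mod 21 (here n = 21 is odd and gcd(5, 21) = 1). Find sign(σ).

+1

Orbit of 5 under x↦5x: [5, 4, 20, 16, 17, 1]… (length divides ord_21(5)).
Cycle lengths of π_5 on ℤ/21ℤ: [6, 6, 6, 2, 1]; 5 cycles in total.
Σ(ℓ_i−1) = 21−5 = 16; sign = (−1)^16 = +1.
Check: (5/21) = +1 by Zolotarev.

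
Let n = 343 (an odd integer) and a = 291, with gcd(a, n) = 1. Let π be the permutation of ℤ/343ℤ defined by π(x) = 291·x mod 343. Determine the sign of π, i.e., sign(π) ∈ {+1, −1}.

Start at x=207: 207 → 212 → 295 → 95 → 205 → 316 → 32 → … (one orbit).
Cycle type of π: 147×2 + 21×2 + 3×2 + 1; total 7 cycles.
7 cycles on 343: each ℓ→(−1)^(ℓ−1), product (−1)^336 = +1.

+1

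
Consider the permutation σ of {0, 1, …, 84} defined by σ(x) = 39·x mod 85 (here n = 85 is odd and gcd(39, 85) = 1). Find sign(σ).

Trace 16: π^k(16) = [16, 29, 26, 79, 21, 54, 66] for k=0..6.
8 cycles of lengths [16, 16, 16, 16, 16, 2, 2, 1].
8 cycles on 85: each ℓ→(−1)^(ℓ−1), product (−1)^77 = -1.
Zolotarev: (39|85) = -1, matching the cycle-count sign.

-1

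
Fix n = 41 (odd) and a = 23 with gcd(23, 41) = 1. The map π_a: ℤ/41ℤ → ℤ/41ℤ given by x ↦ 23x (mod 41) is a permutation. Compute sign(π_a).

+1

Orbit of 31 under x↦23x: [31, 16, 40, 18, 4, 10, 25]… (length divides ord_41(23)).
Cycle type of π: 10×4 + 1; total 5 cycles.
sign(π) = (−1)^{n − #cycles} = (−1)^{41−5} = (−1)^36 = +1.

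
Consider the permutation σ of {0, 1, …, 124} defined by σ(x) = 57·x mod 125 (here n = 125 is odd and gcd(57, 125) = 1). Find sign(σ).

-1

Start at x=68: 68 → 1 → 57 → 124 → 68 (one orbit).
π_57 has 32 disjoint cycles with lengths [4, 4, 4, 4, 4, 4, 4, 4, 4, 4, 4, 4, 4, 4, 4, 4, 4, 4, 4, 4, 4, 4, 4, 4, 4, 4, 4, 4, 4, 4, 4, 1] on {0,…,124}.
n − c = 125 − 32 = 93; sign = (−1)^93 = -1.
Via Zolotarev, sign(π_{57}) = (57|125) = -1.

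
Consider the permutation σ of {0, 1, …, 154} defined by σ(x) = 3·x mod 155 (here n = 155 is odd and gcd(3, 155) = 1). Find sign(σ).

+1

Start at x=56: 56 → 13 → 39 → 117 → 41 → 123 → 59 → … (one orbit).
5 cycles of lengths [60, 60, 30, 4, 1].
Σ(ℓ_i−1) = 155−5 = 150; sign = (−1)^150 = +1.
Via Zolotarev, sign(π_{3}) = (3|155) = +1.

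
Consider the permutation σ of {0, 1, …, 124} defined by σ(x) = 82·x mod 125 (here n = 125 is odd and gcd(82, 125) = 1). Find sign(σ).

Orbit of 26 under x↦82x: [26, 7, 74, 68, 76, 107, 24]… (length divides ord_125(82)).
Decompose π into cycles: lengths [20, 20, 20, 20, 20, 4, 4, 4, 4, 4, 4, 1] (12 cycles, including the fixed point 0).
With 12 cycles on 125 points, sign = (−1)^{125−12} = -1.

-1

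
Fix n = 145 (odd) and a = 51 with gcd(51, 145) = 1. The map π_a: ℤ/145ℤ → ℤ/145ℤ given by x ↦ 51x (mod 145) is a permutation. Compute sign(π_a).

+1

Start at x=6: 6 → 16 → 91 → 1 → 51 → 136 → 121 → … (one orbit).
Decompose π into cycles: lengths [14, 14, 14, 14, 14, 14, 14, 14, 14, 14, 1, 1, 1, 1, 1] (15 cycles, including the fixed point 0).
15 cycles on 145: each ℓ→(−1)^(ℓ−1), product (−1)^130 = +1.
Via Zolotarev, sign(π_{51}) = (51|145) = +1.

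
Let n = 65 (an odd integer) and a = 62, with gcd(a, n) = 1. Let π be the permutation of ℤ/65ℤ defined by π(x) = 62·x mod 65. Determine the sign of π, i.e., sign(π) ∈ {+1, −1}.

-1

Trace 61: π^k(61) = [61, 12, 29, 43, 1, 62, 9] for k=0..6.
Cycle lengths of π_62 on ℤ/65ℤ: [12, 12, 12, 12, 6, 6, 4, 1]; 8 cycles in total.
n − c = 65 − 8 = 57; sign = (−1)^57 = -1.
Via Zolotarev, sign(π_{62}) = (62|65) = -1.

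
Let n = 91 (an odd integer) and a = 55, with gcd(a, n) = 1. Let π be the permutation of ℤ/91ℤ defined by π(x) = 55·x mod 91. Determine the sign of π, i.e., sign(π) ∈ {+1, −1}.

Start at x=55: 55 → 22 → 27 → 29 → 48 → 1 → 55 (one orbit).
Cycle type of π: 6×12 + 3×4 + 2×3 + 1; total 20 cycles.
Σ(ℓ_i−1) = 91−20 = 71; sign = (−1)^71 = -1.
(55|91)_J = -1 (Zolotarev's lemma cross-check).

-1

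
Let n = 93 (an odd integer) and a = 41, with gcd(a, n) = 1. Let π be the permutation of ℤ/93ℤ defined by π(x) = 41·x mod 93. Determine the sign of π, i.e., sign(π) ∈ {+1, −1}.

-1

Trace 4: π^k(4) = [4, 71, 28, 32, 10, 38, 70] for k=0..6.
Cycle type of π: 30×2 + 15×2 + 2 + 1; total 6 cycles.
sign(π) = (−1)^{n − #cycles} = (−1)^{93−6} = (−1)^87 = -1.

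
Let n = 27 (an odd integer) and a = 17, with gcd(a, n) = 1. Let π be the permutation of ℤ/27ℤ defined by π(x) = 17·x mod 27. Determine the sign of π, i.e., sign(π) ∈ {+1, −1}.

-1

Orbit of 26 under x↦17x: [26, 10, 8, 1, 17, 19]… (length divides ord_27(17)).
Cycle type of π: 6×3 + 2×4 + 1; total 8 cycles.
Σ(ℓ_i−1) = 27−8 = 19; sign = (−1)^19 = -1.
Via Zolotarev, sign(π_{17}) = (17|27) = -1.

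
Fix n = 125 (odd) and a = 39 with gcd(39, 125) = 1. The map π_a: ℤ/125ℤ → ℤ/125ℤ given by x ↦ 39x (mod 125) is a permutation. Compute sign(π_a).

Trace 11: π^k(11) = [11, 54, 106, 9, 101, 64, 121] for k=0..6.
Decompose π into cycles: lengths [50, 50, 10, 10, 2, 2, 1] (7 cycles, including the fixed point 0).
7 cycles on 125: each ℓ→(−1)^(ℓ−1), product (−1)^118 = +1.

+1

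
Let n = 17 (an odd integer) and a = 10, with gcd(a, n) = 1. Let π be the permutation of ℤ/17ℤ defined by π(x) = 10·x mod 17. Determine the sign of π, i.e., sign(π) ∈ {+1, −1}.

-1

Orbit of 7 under x↦10x: [7, 2, 3, 13, 11, 8, 12]… (length divides ord_17(10)).
The orbit structure of x ↦ 10x mod 17: 2 orbits of sizes [16, 1].
2 cycles on 17: each ℓ→(−1)^(ℓ−1), product (−1)^15 = -1.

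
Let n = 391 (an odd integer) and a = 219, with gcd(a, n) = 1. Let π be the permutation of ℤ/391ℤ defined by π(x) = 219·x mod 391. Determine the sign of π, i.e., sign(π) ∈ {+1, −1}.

Orbit of 77 under x↦219x: [77, 50, 2, 47, 127, 52, 49]… (length divides ord_391(219)).
Decompose π into cycles: lengths [88, 88, 88, 88, 11, 11, 8, 8, 1] (9 cycles, including the fixed point 0).
391 − 9 = 382 transpositions; sign(π) = (−1)^382 = +1.
Via Zolotarev, sign(π_{219}) = (219|391) = +1.

+1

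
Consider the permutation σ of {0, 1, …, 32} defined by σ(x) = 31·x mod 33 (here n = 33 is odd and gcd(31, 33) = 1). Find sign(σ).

+1

Start at x=4: 4 → 25 → 16 → 1 → 31 → 4 (one orbit).
Decompose π into cycles: lengths [5, 5, 5, 5, 5, 5, 1, 1, 1] (9 cycles, including the fixed point 0).
With 9 cycles on 33 points, sign = (−1)^{33−9} = +1.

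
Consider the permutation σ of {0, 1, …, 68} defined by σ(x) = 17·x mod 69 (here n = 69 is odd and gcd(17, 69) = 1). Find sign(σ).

Orbit of 38 under x↦17x: [38, 25, 11, 49, 5, 16, 65]… (length divides ord_69(17)).
Decompose π into cycles: lengths [22, 22, 22, 2, 1] (5 cycles, including the fixed point 0).
69 − 5 = 64 transpositions; sign(π) = (−1)^64 = +1.
Zolotarev: (17|69) = +1, matching the cycle-count sign.

+1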